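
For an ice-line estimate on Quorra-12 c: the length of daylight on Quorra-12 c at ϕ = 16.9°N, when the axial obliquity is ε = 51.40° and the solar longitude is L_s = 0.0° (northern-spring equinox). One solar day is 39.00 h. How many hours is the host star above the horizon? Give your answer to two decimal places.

Solar declination: sin δ = sin ε · sin L_s = sin 51.40° × sin 0.0° = 0.00000, so δ = +0.000°.
cos h₀ = −tan ϕ · tan δ = −tan(+16.9°) × tan(+0.000°) = -0.0000, so h₀ = 1.5708 rad = 90.00°.
Daylight = 2h₀/(2π) × 39.00 h = (1.5708/π) × 39.00 = 19.50 h.

19.50 h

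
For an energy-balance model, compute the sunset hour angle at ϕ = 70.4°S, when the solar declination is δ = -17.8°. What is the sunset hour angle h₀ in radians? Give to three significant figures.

cos h₀ = −tan ϕ · tan δ = −tan(-70.4°) × tan(-17.800°) = -0.9017, so h₀ = 2.6944 rad = 154.38°.

h₀ = 2.69 rad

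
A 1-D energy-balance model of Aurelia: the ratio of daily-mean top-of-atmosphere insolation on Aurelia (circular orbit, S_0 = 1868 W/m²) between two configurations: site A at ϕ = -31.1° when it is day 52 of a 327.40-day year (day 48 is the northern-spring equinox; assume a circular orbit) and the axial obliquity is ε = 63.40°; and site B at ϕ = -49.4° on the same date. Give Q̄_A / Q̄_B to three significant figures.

Q̄_A / Q̄_B ≈ 1.40

— Configuration A (ϕ=-31.1°):
Solar longitude: L_s = 360° × (52 − 48)/327.40 = 4.398°.
sin δ = sin 63.40° × sin 4.398° = 0.06857, so δ = +3.932°.
cos h₀ = −tan(-31.1°) tan(+3.932°) = 0.0415, h₀ = 1.5293 rad.
Bracket: h₀ sin ϕ sin δ + cos ϕ cos δ sin h₀ = 1.5293×-0.51653×0.06857 + 0.85627×0.99765×0.99914 = -0.054165 + 0.853523 = 0.799358.
Q̄ = (S_0/π) × [bracket] = (1868/π) × 0.799358 = 475.30 W/m².
— Configuration B (ϕ=-49.4°):
cos h₀ = −tan(-49.4°) tan(+3.932°) = 0.0802, h₀ = 1.4905 rad.
Bracket: h₀ sin ϕ sin δ + cos ϕ cos δ sin h₀ = 1.4905×-0.75927×0.06857 + 0.65077×0.99765×0.99678 = -0.077600 + 0.647150 = 0.569550.
Q̄ = (S_0/π) × [bracket] = (1868/π) × 0.569550 = 338.66 W/m².
Ratio Q̄_A / Q̄_B = 475.30 / 338.66 = 1.403.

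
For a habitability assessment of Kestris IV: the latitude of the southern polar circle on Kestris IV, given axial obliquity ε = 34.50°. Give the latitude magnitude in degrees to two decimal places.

The polar circle is the lowest latitude that experiences at least one full rotation of continuous darkness at the northern-summer solstice; it lies at |ϕ| = 90° − ε = 90° − 34.50° = 55.50°.

55.50°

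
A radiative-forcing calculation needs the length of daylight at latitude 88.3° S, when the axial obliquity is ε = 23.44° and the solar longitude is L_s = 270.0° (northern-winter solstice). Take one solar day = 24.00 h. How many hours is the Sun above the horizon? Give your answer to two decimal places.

24.00 h

Solar declination: sin δ = sin ε · sin L_s = sin 23.44° × sin 270.0° = -0.39779, so δ = -23.440°.
Sunrise equation: cos h₀ = −tan ϕ · tan δ = -14.6084 ≤ −1, so the Sun never sets (polar day) and h₀ = π.
Daylight = 2h₀/(2π) × 24.00 h = (3.1416/π) × 24.00 = 24.00 h.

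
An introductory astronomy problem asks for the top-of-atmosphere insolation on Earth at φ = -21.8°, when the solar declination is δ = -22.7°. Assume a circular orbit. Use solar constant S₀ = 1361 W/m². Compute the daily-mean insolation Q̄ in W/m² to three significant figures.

cos H₀ = −tan(-21.8°) tan(-22.700°) = -0.1673, H₀ = 1.7389 rad.
Bracket: H₀ sin φ sin δ + cos φ cos δ sin H₀ = 1.7389×-0.37137×-0.38591 + 0.92849×0.92254×0.98590 = 0.249211 + 0.844492 = 1.093703.
Q̄ = (S₀/π) × [bracket] = (1361/π) × 1.093703 = 473.8 W/m².

Q̄ ≈ 474 W/m²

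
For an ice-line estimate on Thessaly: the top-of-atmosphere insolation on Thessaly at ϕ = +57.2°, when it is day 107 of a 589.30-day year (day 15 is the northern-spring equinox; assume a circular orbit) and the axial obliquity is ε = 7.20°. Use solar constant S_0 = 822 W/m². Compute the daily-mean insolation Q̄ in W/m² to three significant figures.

Solar longitude: L_s = 360° × (107 − 15)/589.30 = 56.202°.
sin δ = sin 7.20° × sin 56.202° = 0.10415, so δ = +5.978°.
cos h₀ = −tan(+57.2°) tan(+5.978°) = -0.1625, h₀ = 1.7340 rad.
Bracket: h₀ sin ϕ sin δ + cos ϕ cos δ sin h₀ = 1.7340×0.84057×0.10415 + 0.54171×0.99456×0.98671 = 0.151804 + 0.531603 = 0.683407.
Q̄ = (S_0/π) × [bracket] = (822/π) × 0.683407 = 178.8 W/m².

Q̄ ≈ 179 W/m²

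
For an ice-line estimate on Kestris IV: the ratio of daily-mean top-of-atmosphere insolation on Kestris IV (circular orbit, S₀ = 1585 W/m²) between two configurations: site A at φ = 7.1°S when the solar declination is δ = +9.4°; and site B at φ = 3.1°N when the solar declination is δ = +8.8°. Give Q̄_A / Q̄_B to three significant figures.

— Configuration A (φ=-7.1°):
cos H₀ = −tan(-7.1°) tan(+9.400°) = 0.0206, H₀ = 1.5502 rad.
Bracket: H₀ sin φ sin δ + cos φ cos δ sin H₀ = 1.5502×-0.12360×0.16333 + 0.99233×0.98657×0.99979 = -0.031295 + 0.978797 = 0.947502.
Q̄ = (S₀/π) × [bracket] = (1585/π) × 0.947502 = 478.03 W/m².
— Configuration B (φ=+3.1°):
cos H₀ = −tan(+3.1°) tan(+8.800°) = -0.0084, H₀ = 1.5792 rad.
Bracket: H₀ sin φ sin δ + cos φ cos δ sin H₀ = 1.5792×0.05408×0.15299 + 0.99854×0.98823×0.99996 = 0.013066 + 0.986748 = 0.999814.
Q̄ = (S₀/π) × [bracket] = (1585/π) × 0.999814 = 504.43 W/m².
Ratio Q̄_A / Q̄_B = 478.03 / 504.43 = 0.9477.

Q̄_A / Q̄_B ≈ 0.948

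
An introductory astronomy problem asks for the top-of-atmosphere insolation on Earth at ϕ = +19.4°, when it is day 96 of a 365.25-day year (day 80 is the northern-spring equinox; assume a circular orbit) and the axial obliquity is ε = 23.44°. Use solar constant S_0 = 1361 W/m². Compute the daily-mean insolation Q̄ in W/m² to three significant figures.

Solar longitude: L_s = 360° × (96 − 80)/365.25 = 15.770°.
sin δ = sin 23.44° × sin 15.770° = 0.10811, so δ = +6.206°.
cos h₀ = −tan(+19.4°) tan(+6.206°) = -0.0383, h₀ = 1.6091 rad.
Bracket: h₀ sin ϕ sin δ + cos ϕ cos δ sin h₀ = 1.6091×0.33216×0.10811 + 0.94322×0.99414×0.99927 = 0.057782 + 0.937008 = 0.994790.
Q̄ = (S_0/π) × [bracket] = (1361/π) × 0.994790 = 431.0 W/m².

Q̄ ≈ 431 W/m²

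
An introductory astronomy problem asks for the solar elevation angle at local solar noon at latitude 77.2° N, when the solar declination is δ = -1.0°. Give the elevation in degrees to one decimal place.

11.8°

At local noon the hour angle is zero, so the zenith angle equals |φ − δ| = |+77.2° − (-1.000°)| = 78.200°.
Elevation = 90° − 78.200° = 11.8°.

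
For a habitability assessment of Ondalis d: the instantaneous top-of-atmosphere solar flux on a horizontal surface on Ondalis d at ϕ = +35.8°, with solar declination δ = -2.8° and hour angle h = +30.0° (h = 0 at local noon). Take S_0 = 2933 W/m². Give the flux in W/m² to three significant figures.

cos θ_z = sin ϕ sin δ + cos ϕ cos δ cos h = -0.028575 + 0.701563 = 0.672988.
Flux = S_0 · cos θ_z = 2933 × 0.672988 = 1974 W/m².

1.97e+03 W/m²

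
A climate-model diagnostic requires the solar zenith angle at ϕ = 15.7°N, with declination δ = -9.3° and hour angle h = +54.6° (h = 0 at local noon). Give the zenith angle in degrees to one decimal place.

θ_z = 59.6°

cos θ_z = sin ϕ sin δ + cos ϕ cos δ cos h = -0.043730 + 0.550339 = 0.506609.
θ_z = arccos(0.506609) = 59.6°.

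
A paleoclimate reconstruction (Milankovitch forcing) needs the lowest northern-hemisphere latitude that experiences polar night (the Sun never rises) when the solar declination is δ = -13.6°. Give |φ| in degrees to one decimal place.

|φ| = 76.4°

Polar night requires cos H₀ = −tan φ tan δ ≥ 1, i.e. tan φ tan δ ≤ −1.
The boundary is |tan φ| · |tan δ| = 1, so |φ| = 90° − |δ| = 90° − 13.6° = 76.4° in the northern hemisphere.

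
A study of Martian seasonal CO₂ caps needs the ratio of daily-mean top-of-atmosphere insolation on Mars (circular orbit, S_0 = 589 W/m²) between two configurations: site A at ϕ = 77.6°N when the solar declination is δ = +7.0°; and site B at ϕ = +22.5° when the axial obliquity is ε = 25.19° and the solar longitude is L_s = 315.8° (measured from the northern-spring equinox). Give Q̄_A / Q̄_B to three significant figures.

— Configuration A (ϕ=+77.6°):
cos h₀ = −tan(+77.6°) tan(+7.000°) = -0.5585, h₀ = 2.1633 rad.
Bracket: h₀ sin ϕ sin δ + cos ϕ cos δ sin h₀ = 2.1633×0.97667×0.12187 + 0.21474×0.99255×0.82953 = 0.257491 + 0.176806 = 0.434297.
Q̄ = (S_0/π) × [bracket] = (589/π) × 0.434297 = 81.424 W/m².
— Configuration B (ϕ=+22.5°):
Solar declination: sin δ = sin ε · sin L_s = sin 25.19° × sin 315.8° = -0.29673, so δ = -17.261°.
cos h₀ = −tan(+22.5°) tan(-17.261°) = 0.1287, h₀ = 1.4417 rad.
Bracket: h₀ sin ϕ sin δ + cos ϕ cos δ sin h₀ = 1.4417×0.38268×-0.29673 + 0.92388×0.95496×0.99168 = -0.163709 + 0.874928 = 0.711219.
Q̄ = (S_0/π) × [bracket] = (589/π) × 0.711219 = 133.34 W/m².
Ratio Q̄_A / Q̄_B = 81.424 / 133.34 = 0.6106.

Q̄_A / Q̄_B ≈ 0.611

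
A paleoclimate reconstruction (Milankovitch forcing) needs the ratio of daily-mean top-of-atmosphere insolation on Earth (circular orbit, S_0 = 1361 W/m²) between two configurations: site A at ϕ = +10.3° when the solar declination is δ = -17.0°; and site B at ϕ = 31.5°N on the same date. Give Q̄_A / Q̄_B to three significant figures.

— Configuration A (ϕ=+10.3°):
cos h₀ = −tan(+10.3°) tan(-17.000°) = 0.0556, h₀ = 1.5152 rad.
Bracket: h₀ sin ϕ sin δ + cos ϕ cos δ sin h₀ = 1.5152×0.17880×-0.29237 + 0.98389×0.95630×0.99846 = -0.079208 + 0.939445 = 0.860237.
Q̄ = (S_0/π) × [bracket] = (1361/π) × 0.860237 = 372.67 W/m².
— Configuration B (ϕ=+31.5°):
cos h₀ = −tan(+31.5°) tan(-17.000°) = 0.1874, h₀ = 1.3823 rad.
Bracket: h₀ sin ϕ sin δ + cos ϕ cos δ sin h₀ = 1.3823×0.52250×-0.29237 + 0.85264×0.95630×0.98229 = -0.211165 + 0.800939 = 0.589774.
Q̄ = (S_0/π) × [bracket] = (1361/π) × 0.589774 = 255.50 W/m².
Ratio Q̄_A / Q̄_B = 372.67 / 255.50 = 1.459.

Q̄_A / Q̄_B ≈ 1.46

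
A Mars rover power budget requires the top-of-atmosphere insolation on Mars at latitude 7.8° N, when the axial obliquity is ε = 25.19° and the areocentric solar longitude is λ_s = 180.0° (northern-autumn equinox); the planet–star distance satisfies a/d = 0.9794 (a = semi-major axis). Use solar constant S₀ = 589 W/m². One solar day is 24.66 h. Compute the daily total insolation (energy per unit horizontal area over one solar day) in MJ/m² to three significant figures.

sin δ = sin 25.19° × sin 180.0° = 0.00000, so δ = +0.000°.
cos H₀ = −tan(+7.8°) tan(+0.000°) = -0.0000, H₀ = 1.5708 rad.
Bracket: H₀ sin φ sin δ + cos φ cos δ sin H₀ = 1.5708×0.13572×0.00000 + 0.99075×1.00000×1.00000 = 0.000000 + 0.990750 = 0.990750.
Inverse-square distance factor (a/d)² = 0.9794² = 0.959224.
Q̄ = (S₀/π) × 0.959224 × [bracket] = (589/π) × 0.959224 × 0.990750 = 178.18 W/m².
Daily total = Q̄ × 24.66 h × 3600 s/h = 178.18 × 24.66 × 3600 / 10⁶ = 15.82 MJ/m².

15.8 MJ/m²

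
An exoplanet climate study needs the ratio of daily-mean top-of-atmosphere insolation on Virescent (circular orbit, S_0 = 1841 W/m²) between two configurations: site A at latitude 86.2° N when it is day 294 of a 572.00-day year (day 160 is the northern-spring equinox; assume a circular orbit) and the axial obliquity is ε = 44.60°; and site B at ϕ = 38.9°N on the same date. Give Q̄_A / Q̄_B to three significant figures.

— Configuration A (ϕ=+86.2°):
Solar longitude: L_s = 360° × (294 − 160)/572.00 = 84.336°.
sin δ = sin 44.60° × sin 84.336° = 0.69872, so δ = +44.325°.
cos h₀ = −tan(+86.2°) tan(+44.325°) = -14.7050 ≤ −1 ⇒ polar day, h₀ = π.
Bracket: h₀ sin ϕ sin δ + cos ϕ cos δ sin h₀ = 3.1416×0.99780×0.69872 + 0.06627×0.71539×0.00000 = 2.190270 + 0.000000 = 2.190270.
Q̄ = (S_0/π) × [bracket] = (1841/π) × 2.190270 = 1283.5 W/m².
— Configuration B (ϕ=+38.9°):
cos h₀ = −tan(+38.9°) tan(+44.325°) = -0.7881, h₀ = 2.4785 rad.
Bracket: h₀ sin ϕ sin δ + cos ϕ cos δ sin h₀ = 2.4785×0.62796×0.69872 + 0.77824×0.71539×0.61555 = 1.087487 + 0.342704 = 1.430191.
Q̄ = (S_0/π) × [bracket] = (1841/π) × 1.430191 = 838.10 W/m².
Ratio Q̄_A / Q̄_B = 1283.5 / 838.10 = 1.531.

Q̄_A / Q̄_B ≈ 1.53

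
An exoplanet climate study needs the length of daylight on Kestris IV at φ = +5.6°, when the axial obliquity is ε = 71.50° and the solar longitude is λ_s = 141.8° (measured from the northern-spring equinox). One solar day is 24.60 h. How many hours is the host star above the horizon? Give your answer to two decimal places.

12.86 h

Solar declination: sin δ = sin ε · sin λ_s = sin 71.50° × sin 141.8° = 0.58645, so δ = +35.906°.
cos H₀ = −tan φ · tan δ = −tan(+5.6°) × tan(+35.906°) = -0.0710, so H₀ = 1.6418 rad = 94.07°.
Daylight = 2H₀/(2π) × 24.60 h = (1.6418/π) × 24.60 = 12.86 h.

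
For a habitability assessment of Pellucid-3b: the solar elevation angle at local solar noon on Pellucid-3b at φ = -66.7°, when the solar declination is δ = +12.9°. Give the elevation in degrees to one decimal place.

10.4°

At local noon the hour angle is zero, so the zenith angle equals |φ − δ| = |-66.7° − (+12.900°)| = 79.600°.
Elevation = 90° − 79.600° = 10.4°.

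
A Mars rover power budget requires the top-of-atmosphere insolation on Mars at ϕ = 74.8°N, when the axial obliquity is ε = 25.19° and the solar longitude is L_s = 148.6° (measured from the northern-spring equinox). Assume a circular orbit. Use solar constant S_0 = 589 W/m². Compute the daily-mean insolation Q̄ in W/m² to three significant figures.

Solar declination: sin δ = sin ε · sin L_s = sin 25.19° × sin 148.6° = 0.22175, so δ = +12.812°.
cos h₀ = −tan(+74.8°) tan(+12.812°) = -0.8370, h₀ = 2.5626 rad.
Bracket: h₀ sin ϕ sin δ + cos ϕ cos δ sin h₀ = 2.5626×0.96502×0.22175 + 0.26219×0.97510×0.54716 = 0.548379 + 0.139888 = 0.688267.
Q̄ = (S_0/π) × [bracket] = (589/π) × 0.688267 = 129.0 W/m².

Q̄ ≈ 129 W/m²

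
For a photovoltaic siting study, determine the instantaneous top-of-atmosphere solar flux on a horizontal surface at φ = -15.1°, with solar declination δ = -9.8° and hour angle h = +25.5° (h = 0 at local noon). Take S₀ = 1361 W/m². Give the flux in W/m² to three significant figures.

cos θ_z = sin φ sin δ + cos φ cos δ cos h = 0.044340 + 0.858706 = 0.903046.
Flux = S₀ · cos θ_z = 1361 × 0.903046 = 1229 W/m².

1.23e+03 W/m²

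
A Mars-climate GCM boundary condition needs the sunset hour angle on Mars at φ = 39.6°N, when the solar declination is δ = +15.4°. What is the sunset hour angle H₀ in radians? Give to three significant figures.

cos H₀ = −tan φ · tan δ = −tan(+39.6°) × tan(+15.400°) = -0.2279, so H₀ = 1.8007 rad = 103.17°.

H₀ = 1.80 rad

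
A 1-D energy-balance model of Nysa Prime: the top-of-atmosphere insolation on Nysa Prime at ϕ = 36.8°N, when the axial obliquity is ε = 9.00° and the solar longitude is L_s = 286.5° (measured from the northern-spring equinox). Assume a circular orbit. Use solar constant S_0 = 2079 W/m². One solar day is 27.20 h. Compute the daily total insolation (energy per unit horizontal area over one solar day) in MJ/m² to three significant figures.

Solar declination: sin δ = sin ε · sin L_s = sin 9.00° × sin 286.5° = -0.14999, so δ = -8.626°.
cos h₀ = −tan(+36.8°) tan(-8.626°) = 0.1135, h₀ = 1.4571 rad.
Bracket: h₀ sin ϕ sin δ + cos ϕ cos δ sin h₀ = 1.4571×0.59902×-0.14999 + 0.80073×0.98869×0.99354 = -0.130916 + 0.786560 = 0.655644.
Q̄ = (S_0/π) × [bracket] = (2079/π) × 0.655644 = 433.88 W/m².
Daily total = Q̄ × 27.20 h × 3600 s/h = 433.88 × 27.20 × 3600 / 10⁶ = 42.49 MJ/m².

42.5 MJ/m²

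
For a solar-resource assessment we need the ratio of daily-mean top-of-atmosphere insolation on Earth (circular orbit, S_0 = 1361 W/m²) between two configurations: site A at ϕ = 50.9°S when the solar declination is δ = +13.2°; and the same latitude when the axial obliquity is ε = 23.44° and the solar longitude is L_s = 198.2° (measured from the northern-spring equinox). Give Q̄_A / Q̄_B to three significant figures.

Q̄_A / Q̄_B ≈ 0.461

— Configuration A (ϕ=-50.9°):
cos h₀ = −tan(-50.9°) tan(+13.200°) = 0.2886, h₀ = 1.2780 rad.
Bracket: h₀ sin ϕ sin δ + cos ϕ cos δ sin h₀ = 1.2780×-0.77605×0.22835 + 0.63068×0.97358×0.95745 = -0.226476 + 0.587891 = 0.361415.
Q̄ = (S_0/π) × [bracket] = (1361/π) × 0.361415 = 156.57 W/m².
— Configuration B (ϕ=-50.9°):
Solar declination: sin δ = sin ε · sin L_s = sin 23.44° × sin 198.2° = -0.12424, so δ = -7.137°.
cos h₀ = −tan(-50.9°) tan(-7.137°) = -0.1541, h₀ = 1.7255 rad.
Bracket: h₀ sin ϕ sin δ + cos ϕ cos δ sin h₀ = 1.7255×-0.77605×-0.12424 + 0.63068×0.99225×0.98806 = 0.166367 + 0.618320 = 0.784687.
Q̄ = (S_0/π) × [bracket] = (1361/π) × 0.784687 = 339.94 W/m².
Ratio Q̄_A / Q̄_B = 156.57 / 339.94 = 0.4606.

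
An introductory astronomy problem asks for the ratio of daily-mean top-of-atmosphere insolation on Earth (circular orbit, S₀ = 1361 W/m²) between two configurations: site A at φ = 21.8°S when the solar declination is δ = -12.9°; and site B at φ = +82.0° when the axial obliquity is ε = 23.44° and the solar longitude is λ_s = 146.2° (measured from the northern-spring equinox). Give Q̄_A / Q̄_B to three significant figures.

— Configuration A (φ=-21.8°):
cos H₀ = −tan(-21.8°) tan(-12.900°) = -0.0916, H₀ = 1.6625 rad.
Bracket: H₀ sin φ sin δ + cos φ cos δ sin H₀ = 1.6625×-0.37137×-0.22325 + 0.92849×0.97476×0.99580 = 0.137835 + 0.901254 = 1.039089.
Q̄ = (S₀/π) × [bracket] = (1361/π) × 1.039089 = 450.15 W/m².
— Configuration B (φ=+82.0°):
Solar declination: sin δ = sin ε · sin λ_s = sin 23.44° × sin 146.2° = 0.22129, so δ = +12.785°.
cos H₀ = −tan(+82.0°) tan(+12.785°) = -1.6146 ≤ −1 ⇒ polar day, H₀ = π.
Bracket: H₀ sin φ sin δ + cos φ cos δ sin H₀ = 3.1416×0.99027×0.22129 + 0.13917×0.97521×0.00000 = 0.688440 + 0.000000 = 0.688440.
Q̄ = (S₀/π) × [bracket] = (1361/π) × 0.688440 = 298.25 W/m².
Ratio Q̄_A / Q̄_B = 450.15 / 298.25 = 1.509.

Q̄_A / Q̄_B ≈ 1.51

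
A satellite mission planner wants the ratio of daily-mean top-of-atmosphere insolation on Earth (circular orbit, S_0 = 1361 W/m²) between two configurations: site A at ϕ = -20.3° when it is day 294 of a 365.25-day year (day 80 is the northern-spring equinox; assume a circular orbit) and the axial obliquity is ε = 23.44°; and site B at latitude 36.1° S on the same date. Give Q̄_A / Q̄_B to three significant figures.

Q̄_A / Q̄_B ≈ 1.04

— Configuration A (ϕ=-20.3°):
Solar longitude: L_s = 360° × (294 − 80)/365.25 = 210.924°.
sin δ = sin 23.44° × sin 210.924° = -0.20442, so δ = -11.796°.
cos h₀ = −tan(-20.3°) tan(-11.796°) = -0.0773, h₀ = 1.6481 rad.
Bracket: h₀ sin ϕ sin δ + cos ϕ cos δ sin h₀ = 1.6481×-0.34694×-0.20442 + 0.93789×0.97888×0.99701 = 0.116886 + 0.915337 = 1.032223.
Q̄ = (S_0/π) × [bracket] = (1361/π) × 1.032223 = 447.18 W/m².
— Configuration B (ϕ=-36.1°):
cos h₀ = −tan(-36.1°) tan(-11.796°) = -0.1523, h₀ = 1.7237 rad.
Bracket: h₀ sin ϕ sin δ + cos ϕ cos δ sin h₀ = 1.7237×-0.58920×-0.20442 + 0.80799×0.97888×0.98834 = 0.207610 + 0.781703 = 0.989313.
Q̄ = (S_0/π) × [bracket] = (1361/π) × 0.989313 = 428.59 W/m².
Ratio Q̄_A / Q̄_B = 447.18 / 428.59 = 1.043.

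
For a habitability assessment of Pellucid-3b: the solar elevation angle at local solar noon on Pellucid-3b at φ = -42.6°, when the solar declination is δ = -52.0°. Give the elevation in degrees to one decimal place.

80.6°

At local noon the hour angle is zero, so the zenith angle equals |φ − δ| = |-42.6° − (-52.000°)| = 9.400°.
Elevation = 90° − 9.400° = 80.6°.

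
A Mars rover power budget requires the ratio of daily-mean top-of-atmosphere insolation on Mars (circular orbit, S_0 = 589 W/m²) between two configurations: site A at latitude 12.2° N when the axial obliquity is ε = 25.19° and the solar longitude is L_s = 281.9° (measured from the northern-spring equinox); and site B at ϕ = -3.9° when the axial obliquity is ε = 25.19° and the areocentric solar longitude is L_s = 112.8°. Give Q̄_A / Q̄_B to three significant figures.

— Configuration A (ϕ=+12.2°):
Solar declination: sin δ = sin ε · sin L_s = sin 25.19° × sin 281.9° = -0.41647, so δ = -24.612°.
cos h₀ = −tan(+12.2°) tan(-24.612°) = 0.0990, h₀ = 1.4716 rad.
Bracket: h₀ sin ϕ sin δ + cos ϕ cos δ sin h₀ = 1.4716×0.21132×-0.41647 + 0.97742×0.90915×0.99508 = -0.129513 + 0.884249 = 0.754736.
Q̄ = (S_0/π) × [bracket] = (589/π) × 0.754736 = 141.50 W/m².
— Configuration B (ϕ=-3.9°):
sin δ = sin 25.19° × sin 112.8° = 0.39236, so δ = +23.102°.
cos h₀ = −tan(-3.9°) tan(+23.102°) = 0.0291, h₀ = 1.5417 rad.
Bracket: h₀ sin ϕ sin δ + cos ϕ cos δ sin h₀ = 1.5417×-0.06802×0.39236 + 0.99768×0.91981×0.99958 = -0.041145 + 0.917291 = 0.876146.
Q̄ = (S_0/π) × [bracket] = (589/π) × 0.876146 = 164.26 W/m².
Ratio Q̄_A / Q̄_B = 141.50 / 164.26 = 0.8614.

Q̄_A / Q̄_B ≈ 0.861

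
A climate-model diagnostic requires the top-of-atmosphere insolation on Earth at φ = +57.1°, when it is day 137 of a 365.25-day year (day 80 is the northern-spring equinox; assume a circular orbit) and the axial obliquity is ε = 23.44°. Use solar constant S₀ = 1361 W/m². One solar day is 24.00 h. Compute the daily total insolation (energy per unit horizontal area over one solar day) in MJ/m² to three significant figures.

Solar longitude: λ_s = 360° × (137 − 80)/365.25 = 56.181°.
sin δ = sin 23.44° × sin 56.181° = 0.33048, so δ = +19.298°.
cos H₀ = −tan(+57.1°) tan(+19.298°) = -0.5413, H₀ = 2.1427 rad.
Bracket: H₀ sin φ sin δ + cos φ cos δ sin H₀ = 2.1427×0.83962×0.33048 + 0.54317×0.94381×0.84086 = 0.594551 + 0.431066 = 1.025617.
Q̄ = (S₀/π) × [bracket] = (1361/π) × 1.025617 = 444.32 W/m².
Daily total = Q̄ × 24.00 h × 3600 s/h = 444.32 × 24.00 × 3600 / 10⁶ = 38.39 MJ/m².

38.4 MJ/m²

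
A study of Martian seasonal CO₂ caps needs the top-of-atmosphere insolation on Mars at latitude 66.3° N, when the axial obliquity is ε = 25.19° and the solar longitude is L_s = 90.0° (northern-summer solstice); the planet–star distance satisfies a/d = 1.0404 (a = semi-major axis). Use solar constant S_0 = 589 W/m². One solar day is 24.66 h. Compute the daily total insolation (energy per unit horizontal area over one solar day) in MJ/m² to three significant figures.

Solar declination: sin δ = sin ε · sin L_s = sin 25.19° × sin 90.0° = 0.42562, so δ = +25.190°.
cos h₀ = −tan(+66.3°) tan(+25.190°) = -1.0715 ≤ −1 ⇒ polar day, h₀ = π.
Bracket: h₀ sin ϕ sin δ + cos ϕ cos δ sin h₀ = 3.1416×0.91566×0.42562 + 0.40195×0.90490×0.00000 = 1.224354 + 0.000000 = 1.224354.
Inverse-square distance factor (a/d)² = 1.0404² = 1.082432.
Q̄ = (S_0/π) × 1.082432 × [bracket] = (589/π) × 1.082432 × 1.224354 = 248.47 W/m².
Daily total = Q̄ × 24.66 h × 3600 s/h = 248.47 × 24.66 × 3600 / 10⁶ = 22.06 MJ/m².

22.1 MJ/m²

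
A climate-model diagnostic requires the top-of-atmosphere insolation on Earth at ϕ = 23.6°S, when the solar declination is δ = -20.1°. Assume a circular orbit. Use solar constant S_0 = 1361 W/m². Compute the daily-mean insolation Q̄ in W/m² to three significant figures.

Q̄ ≈ 471 W/m²

cos h₀ = −tan(-23.6°) tan(-20.100°) = -0.1599, h₀ = 1.7314 rad.
Bracket: h₀ sin ϕ sin δ + cos ϕ cos δ sin h₀ = 1.7314×-0.40035×-0.34366 + 0.91636×0.93909×0.98714 = 0.238213 + 0.849478 = 1.087691.
Q̄ = (S_0/π) × [bracket] = (1361/π) × 1.087691 = 471.2 W/m².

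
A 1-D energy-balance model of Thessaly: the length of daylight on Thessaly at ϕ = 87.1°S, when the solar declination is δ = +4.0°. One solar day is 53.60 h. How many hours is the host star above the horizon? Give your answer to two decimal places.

0.00 h

cos h₀ = −tan ϕ · tan δ = 1.3804 ≥ 1, so the host star never rises (polar night) and h₀ = 0.
Daylight = 2h₀/(2π) × 53.60 h = (0.0000/π) × 53.60 = 0.00 h.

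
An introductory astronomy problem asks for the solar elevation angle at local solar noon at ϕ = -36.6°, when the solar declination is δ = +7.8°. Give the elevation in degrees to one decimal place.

At local noon the hour angle is zero, so the zenith angle equals |ϕ − δ| = |-36.6° − (+7.800°)| = 44.400°.
Elevation = 90° − 44.400° = 45.6°.

45.6°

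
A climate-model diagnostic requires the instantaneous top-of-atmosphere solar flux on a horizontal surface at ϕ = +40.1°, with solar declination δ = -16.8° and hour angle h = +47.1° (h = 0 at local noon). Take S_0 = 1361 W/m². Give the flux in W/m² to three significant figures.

cos θ_z = sin ϕ sin δ + cos ϕ cos δ cos h = -0.186172 + 0.498474 = 0.312302.
Flux = S_0 · cos θ_z = 1361 × 0.312302 = 425.0 W/m².

425 W/m²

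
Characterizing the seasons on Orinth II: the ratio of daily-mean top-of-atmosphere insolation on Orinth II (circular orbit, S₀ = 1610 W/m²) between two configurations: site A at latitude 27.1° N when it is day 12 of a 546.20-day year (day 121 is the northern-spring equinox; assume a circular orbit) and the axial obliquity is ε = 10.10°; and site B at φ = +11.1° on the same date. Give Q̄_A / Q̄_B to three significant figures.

— Configuration A (φ=+27.1°):
Solar longitude: λ_s = 360° × (12 − 121)/546.20 = -71.842°, i.e. -71.842° + 360° = 288.158°.
sin δ = sin 10.10° × sin 288.158° = -0.16663, so δ = -9.592°.
cos H₀ = −tan(+27.1°) tan(-9.592°) = 0.0865, H₀ = 1.4842 rad.
Bracket: H₀ sin φ sin δ + cos φ cos δ sin H₀ = 1.4842×0.45554×-0.16663 + 0.89021×0.98602×0.99625 = -0.112661 + 0.874473 = 0.761812.
Q̄ = (S₀/π) × [bracket] = (1610/π) × 0.761812 = 390.41 W/m².
— Configuration B (φ=+11.1°):
cos H₀ = −tan(+11.1°) tan(-9.592°) = 0.0332, H₀ = 1.5376 rad.
Bracket: H₀ sin φ sin δ + cos φ cos δ sin H₀ = 1.5376×0.19252×-0.16663 + 0.98129×0.98602×0.99945 = -0.049326 + 0.967039 = 0.917713.
Q̄ = (S₀/π) × [bracket] = (1610/π) × 0.917713 = 470.31 W/m².
Ratio Q̄_A / Q̄_B = 390.41 / 470.31 = 0.8301.

Q̄_A / Q̄_B ≈ 0.830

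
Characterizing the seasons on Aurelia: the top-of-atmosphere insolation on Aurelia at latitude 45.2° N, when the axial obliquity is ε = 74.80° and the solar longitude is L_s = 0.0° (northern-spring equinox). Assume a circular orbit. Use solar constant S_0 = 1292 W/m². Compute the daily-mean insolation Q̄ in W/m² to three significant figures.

Solar declination: sin δ = sin ε · sin L_s = sin 74.80° × sin 0.0° = 0.00000, so δ = +0.000°.
cos h₀ = −tan(+45.2°) tan(+0.000°) = -0.0000, h₀ = 1.5708 rad.
Bracket: h₀ sin ϕ sin δ + cos ϕ cos δ sin h₀ = 1.5708×0.70957×0.00000 + 0.70463×1.00000×1.00000 = 0.000000 + 0.704630 = 0.704630.
Q̄ = (S_0/π) × [bracket] = (1292/π) × 0.704630 = 289.8 W/m².

Q̄ ≈ 290 W/m²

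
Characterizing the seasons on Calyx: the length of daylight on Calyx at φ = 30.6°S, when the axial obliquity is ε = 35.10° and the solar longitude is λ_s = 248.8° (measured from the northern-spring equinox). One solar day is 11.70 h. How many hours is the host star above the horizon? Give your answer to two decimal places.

Solar declination: sin δ = sin ε · sin λ_s = sin 35.10° × sin 248.8° = -0.53609, so δ = -32.418°.
cos H₀ = −tan φ · tan δ = −tan(-30.6°) × tan(-32.418°) = -0.3756, so H₀ = 1.9558 rad = 112.06°.
Daylight = 2H₀/(2π) × 11.70 h = (1.9558/π) × 11.70 = 7.28 h.

7.28 h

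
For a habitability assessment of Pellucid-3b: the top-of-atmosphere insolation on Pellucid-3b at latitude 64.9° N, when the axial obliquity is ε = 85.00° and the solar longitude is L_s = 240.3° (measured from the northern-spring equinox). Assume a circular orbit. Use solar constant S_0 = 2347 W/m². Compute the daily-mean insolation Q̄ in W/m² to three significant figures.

Solar declination: sin δ = sin ε · sin L_s = sin 85.00° × sin 240.3° = -0.86533, so δ = -59.920°.
cos h₀ = −tan(+64.9°) tan(-59.920°) = 3.6856 ≥ 1 ⇒ polar night, h₀ = 0 and Q̄ = 0.

Q̄ ≈ 0.00 W/m²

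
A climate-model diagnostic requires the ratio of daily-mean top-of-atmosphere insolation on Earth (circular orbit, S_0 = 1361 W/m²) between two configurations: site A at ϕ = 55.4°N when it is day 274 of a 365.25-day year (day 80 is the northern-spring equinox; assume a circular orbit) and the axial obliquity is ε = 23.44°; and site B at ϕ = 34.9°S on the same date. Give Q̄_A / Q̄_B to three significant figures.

— Configuration A (ϕ=+55.4°):
Solar longitude: L_s = 360° × (274 − 80)/365.25 = 191.211°.
sin δ = sin 23.44° × sin 191.211° = -0.07734, so δ = -4.436°.
cos h₀ = −tan(+55.4°) tan(-4.436°) = 0.1125, h₀ = 1.4581 rad.
Bracket: h₀ sin ϕ sin δ + cos ϕ cos δ sin h₀ = 1.4581×0.82314×-0.07734 + 0.56784×0.99700×0.99366 = -0.092825 + 0.562547 = 0.469722.
Q̄ = (S_0/π) × [bracket] = (1361/π) × 0.469722 = 203.49 W/m².
— Configuration B (ϕ=-34.9°):
cos h₀ = −tan(-34.9°) tan(-4.436°) = -0.0541, h₀ = 1.6249 rad.
Bracket: h₀ sin ϕ sin δ + cos ϕ cos δ sin h₀ = 1.6249×-0.57215×-0.07734 + 0.82015×0.99700×0.99853 = 0.071902 + 0.816488 = 0.888390.
Q̄ = (S_0/π) × [bracket] = (1361/π) × 0.888390 = 384.87 W/m².
Ratio Q̄_A / Q̄_B = 203.49 / 384.87 = 0.5287.

Q̄_A / Q̄_B ≈ 0.529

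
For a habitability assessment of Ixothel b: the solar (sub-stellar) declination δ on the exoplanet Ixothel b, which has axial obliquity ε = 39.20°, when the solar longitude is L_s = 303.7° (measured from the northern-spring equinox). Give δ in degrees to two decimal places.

sin δ = sin ε · sin L_s = sin 39.20° × sin 303.7° = -0.525819.
δ = arcsin(-0.525819) = -31.72°.

δ = -31.72°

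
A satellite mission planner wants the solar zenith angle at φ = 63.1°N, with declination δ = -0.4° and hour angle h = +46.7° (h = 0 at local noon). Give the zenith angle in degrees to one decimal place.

cos θ_z = sin φ sin δ + cos φ cos δ cos h = -0.006226 + 0.310280 = 0.304054.
θ_z = arccos(0.304054) = 72.3°.

θ_z = 72.3°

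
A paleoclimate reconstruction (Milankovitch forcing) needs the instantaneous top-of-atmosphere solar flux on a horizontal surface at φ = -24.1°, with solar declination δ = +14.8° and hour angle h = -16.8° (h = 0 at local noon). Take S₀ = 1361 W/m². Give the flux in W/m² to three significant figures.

cos θ_z = sin φ sin δ + cos φ cos δ cos h = -0.104306 + 0.844882 = 0.740576.
Flux = S₀ · cos θ_z = 1361 × 0.740576 = 1008 W/m².

1.01e+03 W/m²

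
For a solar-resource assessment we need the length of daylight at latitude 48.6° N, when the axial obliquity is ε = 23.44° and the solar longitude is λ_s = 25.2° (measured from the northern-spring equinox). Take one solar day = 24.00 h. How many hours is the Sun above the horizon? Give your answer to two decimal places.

13.50 h

Solar declination: sin δ = sin ε · sin λ_s = sin 23.44° × sin 25.2° = 0.16937, so δ = +9.751°.
cos H₀ = −tan φ · tan δ = −tan(+48.6°) × tan(+9.751°) = -0.1949, so H₀ = 1.7670 rad = 101.24°.
Daylight = 2H₀/(2π) × 24.00 h = (1.7670/π) × 24.00 = 13.50 h.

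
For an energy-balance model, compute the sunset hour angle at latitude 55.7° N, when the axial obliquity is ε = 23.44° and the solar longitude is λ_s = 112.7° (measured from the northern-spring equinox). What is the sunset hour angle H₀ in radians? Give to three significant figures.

Solar declination: sin δ = sin ε · sin λ_s = sin 23.44° × sin 112.7° = 0.36698, so δ = +21.529°.
cos H₀ = −tan φ · tan δ = −tan(+55.7°) × tan(+21.529°) = -0.5783, so H₀ = 2.1875 rad = 125.33°.

H₀ = 2.19 rad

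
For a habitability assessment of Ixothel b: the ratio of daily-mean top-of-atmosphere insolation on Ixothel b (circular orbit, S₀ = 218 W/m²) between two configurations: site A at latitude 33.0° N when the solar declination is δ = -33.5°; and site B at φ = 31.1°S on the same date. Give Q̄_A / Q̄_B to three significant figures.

— Configuration A (φ=+33.0°):
cos H₀ = −tan(+33.0°) tan(-33.500°) = 0.4298, H₀ = 1.1265 rad.
Bracket: H₀ sin φ sin δ + cos φ cos δ sin H₀ = 1.1265×0.54464×-0.55194 + 0.83867×0.83389×0.90291 = -0.338636 + 0.631458 = 0.292822.
Q̄ = (S₀/π) × [bracket] = (218/π) × 0.292822 = 20.319 W/m².
— Configuration B (φ=-31.1°):
cos H₀ = −tan(-31.1°) tan(-33.500°) = -0.3993, H₀ = 1.9815 rad.
Bracket: H₀ sin φ sin δ + cos φ cos δ sin H₀ = 1.9815×-0.51653×-0.55194 + 0.85627×0.83389×0.91683 = 0.564913 + 0.654649 = 1.219562.
Q̄ = (S₀/π) × [bracket] = (218/π) × 1.219562 = 84.627 W/m².
Ratio Q̄_A / Q̄_B = 20.319 / 84.627 = 0.2401.

Q̄_A / Q̄_B ≈ 0.240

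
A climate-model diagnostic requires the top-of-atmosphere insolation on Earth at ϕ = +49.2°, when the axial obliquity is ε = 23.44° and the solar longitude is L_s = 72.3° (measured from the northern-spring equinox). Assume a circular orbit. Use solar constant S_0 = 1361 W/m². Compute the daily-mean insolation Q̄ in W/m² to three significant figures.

Solar declination: sin δ = sin ε · sin L_s = sin 23.44° × sin 72.3° = 0.37896, so δ = +22.269°.
cos h₀ = −tan(+49.2°) tan(+22.269°) = -0.4744, h₀ = 2.0651 rad.
Bracket: h₀ sin ϕ sin δ + cos ϕ cos δ sin h₀ = 2.0651×0.75700×0.37896 + 0.65342×0.92541×0.88030 = 0.592421 + 0.532301 = 1.124722.
Q̄ = (S_0/π) × [bracket] = (1361/π) × 1.124722 = 487.3 W/m².

Q̄ ≈ 487 W/m²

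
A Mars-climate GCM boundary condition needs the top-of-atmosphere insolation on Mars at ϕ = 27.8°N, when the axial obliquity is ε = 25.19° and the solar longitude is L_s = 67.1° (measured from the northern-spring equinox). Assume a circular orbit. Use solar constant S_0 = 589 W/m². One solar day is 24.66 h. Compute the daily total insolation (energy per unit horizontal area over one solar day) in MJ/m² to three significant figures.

18.7 MJ/m²

Solar declination: sin δ = sin ε · sin L_s = sin 25.19° × sin 67.1° = 0.39208, so δ = +23.084°.
cos h₀ = −tan(+27.8°) tan(+23.084°) = -0.2247, h₀ = 1.7974 rad.
Bracket: h₀ sin ϕ sin δ + cos ϕ cos δ sin h₀ = 1.7974×0.46639×0.39208 + 0.88458×0.91993×0.97443 = 0.328677 + 0.792944 = 1.121621.
Q̄ = (S_0/π) × [bracket] = (589/π) × 1.121621 = 210.29 W/m².
Daily total = Q̄ × 24.66 h × 3600 s/h = 210.29 × 24.66 × 3600 / 10⁶ = 18.67 MJ/m².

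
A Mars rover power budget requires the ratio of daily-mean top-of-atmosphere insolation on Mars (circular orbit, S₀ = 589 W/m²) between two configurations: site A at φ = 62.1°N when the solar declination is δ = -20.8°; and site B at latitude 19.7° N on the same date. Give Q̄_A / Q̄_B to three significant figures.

— Configuration A (φ=+62.1°):
cos H₀ = −tan(+62.1°) tan(-20.800°) = 0.7174, H₀ = 0.7707 rad.
Bracket: H₀ sin φ sin δ + cos φ cos δ sin H₀ = 0.7707×0.88377×-0.35511 + 0.46793×0.93483×0.69662 = -0.241873 + 0.304726 = 0.062853.
Q̄ = (S₀/π) × [bracket] = (589/π) × 0.062853 = 11.784 W/m².
— Configuration B (φ=+19.7°):
cos H₀ = −tan(+19.7°) tan(-20.800°) = 0.1360, H₀ = 1.4344 rad.
Bracket: H₀ sin φ sin δ + cos φ cos δ sin H₀ = 1.4344×0.33710×-0.35511 + 0.94147×0.93483×0.99071 = -0.171709 + 0.871938 = 0.700229.
Q̄ = (S₀/π) × [bracket] = (589/π) × 0.700229 = 131.28 W/m².
Ratio Q̄_A / Q̄_B = 11.784 / 131.28 = 0.08976.

Q̄_A / Q̄_B ≈ 0.0898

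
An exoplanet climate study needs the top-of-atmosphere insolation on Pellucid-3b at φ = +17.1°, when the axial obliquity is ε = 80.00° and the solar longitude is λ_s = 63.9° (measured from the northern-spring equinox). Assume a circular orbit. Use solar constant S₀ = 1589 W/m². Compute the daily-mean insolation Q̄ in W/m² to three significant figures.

Solar declination: sin δ = sin ε · sin λ_s = sin 80.00° × sin 63.9° = 0.88438, so δ = +62.176°.
cos H₀ = −tan(+17.1°) tan(+62.176°) = -0.5829, H₀ = 2.1931 rad.
Bracket: H₀ sin φ sin δ + cos φ cos δ sin H₀ = 2.1931×0.29404×0.88438 + 0.95579×0.46676×0.81255 = 0.570301 + 0.362498 = 0.932799.
Q̄ = (S₀/π) × [bracket] = (1589/π) × 0.932799 = 471.8 W/m².

Q̄ ≈ 472 W/m²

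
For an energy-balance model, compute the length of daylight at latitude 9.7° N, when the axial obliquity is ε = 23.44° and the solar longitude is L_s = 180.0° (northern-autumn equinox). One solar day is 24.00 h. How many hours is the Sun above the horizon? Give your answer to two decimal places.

12.00 h

Solar declination: sin δ = sin ε · sin L_s = sin 23.44° × sin 180.0° = 0.00000, so δ = +0.000°.
cos h₀ = −tan ϕ · tan δ = −tan(+9.7°) × tan(+0.000°) = -0.0000, so h₀ = 1.5708 rad = 90.00°.
Daylight = 2h₀/(2π) × 24.00 h = (1.5708/π) × 24.00 = 12.00 h.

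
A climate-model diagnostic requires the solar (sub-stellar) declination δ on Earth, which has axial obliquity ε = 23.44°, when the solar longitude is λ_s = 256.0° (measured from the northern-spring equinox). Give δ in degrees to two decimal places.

δ = -22.70°

sin δ = sin ε · sin λ_s = sin 23.44° × sin 256.0° = -0.385972.
δ = arcsin(-0.385972) = -22.70°.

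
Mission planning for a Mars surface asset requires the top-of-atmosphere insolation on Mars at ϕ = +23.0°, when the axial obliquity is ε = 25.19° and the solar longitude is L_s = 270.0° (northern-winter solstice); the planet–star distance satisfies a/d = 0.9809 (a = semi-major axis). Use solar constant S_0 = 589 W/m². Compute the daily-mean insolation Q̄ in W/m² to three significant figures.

Solar declination: sin δ = sin ε · sin L_s = sin 25.19° × sin 270.0° = -0.42562, so δ = -25.190°.
cos h₀ = −tan(+23.0°) tan(-25.190°) = 0.1997, h₀ = 1.3698 rad.
Bracket: h₀ sin ϕ sin δ + cos ϕ cos δ sin h₀ = 1.3698×0.39073×-0.42562 + 0.92050×0.90490×0.97987 = -0.227801 + 0.816193 = 0.588392.
Inverse-square distance factor (a/d)² = 0.9809² = 0.962165.
Q̄ = (S_0/π) × 0.962165 × [bracket] = (589/π) × 0.962165 × 0.588392 = 106.1 W/m².

Q̄ ≈ 106 W/m²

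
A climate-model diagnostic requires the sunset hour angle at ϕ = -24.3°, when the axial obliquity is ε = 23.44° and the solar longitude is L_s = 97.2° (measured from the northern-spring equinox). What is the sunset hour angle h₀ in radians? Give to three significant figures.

h₀ = 1.38 rad

Solar declination: sin δ = sin ε · sin L_s = sin 23.44° × sin 97.2° = 0.39465, so δ = +23.244°.
cos h₀ = −tan ϕ · tan δ = −tan(-24.3°) × tan(+23.244°) = 0.1939, so h₀ = 1.3756 rad = 78.82°.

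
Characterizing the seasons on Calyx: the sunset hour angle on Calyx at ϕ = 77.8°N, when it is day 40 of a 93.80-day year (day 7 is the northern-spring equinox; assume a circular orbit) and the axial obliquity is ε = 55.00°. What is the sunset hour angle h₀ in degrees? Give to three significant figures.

h₀ = 180°

Solar longitude: L_s = 360° × (40 − 7)/93.80 = 126.652°.
sin δ = sin 55.00° × sin 126.652° = 0.65718, so δ = +41.085°.
Sunrise equation: cos h₀ = −tan ϕ · tan δ = -4.0327 ≤ −1, so the host star never sets (polar day) and h₀ = π.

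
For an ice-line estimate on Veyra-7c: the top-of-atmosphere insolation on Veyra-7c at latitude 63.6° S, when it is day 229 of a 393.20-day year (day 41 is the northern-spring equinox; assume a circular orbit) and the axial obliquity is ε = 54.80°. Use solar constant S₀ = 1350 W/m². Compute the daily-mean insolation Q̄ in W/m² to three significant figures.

Solar longitude: λ_s = 360° × (229 − 41)/393.20 = 172.126°.
sin δ = sin 54.80° × sin 172.126° = 0.11194, so δ = +6.427°.
cos H₀ = −tan(-63.6°) tan(+6.427°) = 0.2269, H₀ = 1.3419 rad.
Bracket: H₀ sin φ sin δ + cos φ cos δ sin H₀ = 1.3419×-0.89571×0.11194 + 0.44464×0.99371×0.97391 = -0.134547 + 0.430316 = 0.295769.
Q̄ = (S₀/π) × [bracket] = (1350/π) × 0.295769 = 127.1 W/m².

Q̄ ≈ 127 W/m²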